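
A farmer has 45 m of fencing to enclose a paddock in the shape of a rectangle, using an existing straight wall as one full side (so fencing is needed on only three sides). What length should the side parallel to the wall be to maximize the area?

Let the sides perpendicular to the wall have length x and the parallel side y, so 2x + y = 45 and the area is A = xy = x(45 − 2x).
A'(x) = 45 − 4x = 0 gives x = 45/4, and A''(x) = −4 < 0 confirms a maximum.
Then y = 45 − 2·45/4 = 45/2 and A = 2025/8.

45/2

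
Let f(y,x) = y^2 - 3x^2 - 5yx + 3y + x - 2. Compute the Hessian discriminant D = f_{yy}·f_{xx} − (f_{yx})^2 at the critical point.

∂f/∂y = 2y - 5x + 3 = 0 and ∂f/∂x = -5y - 6x + 1 = 0, so (y, x) = (-13/37, 17/37).
The Hessian has f_{yy} = 2, f_{xx} = -6, f_{yx} = -5, giving D = -37 < 0, so the point is a saddle point.
D = (2)·(-6) − (-5)^2 = -37.

-37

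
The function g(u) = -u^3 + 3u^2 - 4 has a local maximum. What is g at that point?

0

Critical points: g'(u) = -3u^2 + 6u vanishes at u = 0, 2.
g''(u) = -6u + 6. g''(0) = 6 > 0 ⇒ local minimum; g''(2) = -6 < 0 ⇒ local maximum.
The local maximum is g(2) = 0.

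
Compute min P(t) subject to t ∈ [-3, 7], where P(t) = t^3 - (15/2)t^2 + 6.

-177/2

Differentiating, P'(t) = 3t^2 - 15t; which vanishes at t = 0 and t = 5.
Compare values at every candidate in [-3, 7]: P(-3) = -177/2; P(0) = 6; P(5) = -113/2; P(7) = -37/2.
Hence the absolute minimum is -177/2 at t = -3.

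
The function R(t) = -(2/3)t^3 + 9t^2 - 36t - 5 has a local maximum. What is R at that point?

R'(t) = -2t^2 + 18t - 36. Setting R'(t) = 0 gives t ∈ {3, 6}.
R''(t) = -4t + 18. R''(3) = 6 > 0 ⇒ local minimum; R''(6) = -6 < 0 ⇒ local maximum.
The local maximum is R(6) = -41.

-41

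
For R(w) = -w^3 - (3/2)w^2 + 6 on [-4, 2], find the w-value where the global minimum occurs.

Differentiating, R'(w) = -3w^2 - 3w; which vanishes at w = -1 and w = 0.
Evaluating at the critical points and endpoints: R(-4) = 46, R(-1) = 11/2, R(0) = 6, R(2) = -8.
So the minimum is R(2) = -8.

2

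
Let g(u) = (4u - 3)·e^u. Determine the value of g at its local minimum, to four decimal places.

g'(u) = 4·e^u + (4u - 3)·1·e^u = (4u + 1)·e^u. Since e^u > 0, the only critical point is u = -1/4.
g''(-1/4) has the same sign as 4 > 0, so this is a local minimum.
g(-1/4) = (-4)·e^(-1/4) ≈ -3.1152.

-3.1152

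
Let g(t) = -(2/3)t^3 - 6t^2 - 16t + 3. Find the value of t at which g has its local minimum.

-4

g'(t) = -2t^2 - 12t - 16 = 0 at t = -4, -2.
g''(t) = -4t - 12. g''(-4) = 4 > 0 ⇒ local minimum; g''(-2) = -4 < 0 ⇒ local maximum.
Thus g has its local minimum at t = -4, with value 41/3.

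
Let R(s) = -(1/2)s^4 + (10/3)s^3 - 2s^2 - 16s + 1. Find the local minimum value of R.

-61/3

Critical points: R'(s) = -2s^3 + 10s^2 - 4s - 16 vanishes at s = -1, 2, 4.
Second-derivative test with R''(s) = -6s^2 + 20s - 4: R''(-1) = -30 < 0 ⇒ local maximum; R''(2) = 12 > 0 ⇒ local minimum; R''(4) = -20 < 0 ⇒ local maximum.
The local minimum is R(2) = -61/3.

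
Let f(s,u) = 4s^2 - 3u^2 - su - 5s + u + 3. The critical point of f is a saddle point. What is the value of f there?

∂f/∂s = 8s - u - 5 = 0 and ∂f/∂u = -s - 6u + 1 = 0, so (s, u) = (31/49, 3/49).
The Hessian has f_{ss} = 8, f_{uu} = -6, f_{su} = -1, giving D = -49 < 0, so the point is a saddle point.
f(31/49, 3/49) = 71/49.

71/49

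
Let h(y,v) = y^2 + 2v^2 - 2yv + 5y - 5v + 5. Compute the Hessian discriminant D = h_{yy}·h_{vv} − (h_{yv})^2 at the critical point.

4

∂h/∂y = 2y - 2v + 5 = 0 and ∂h/∂v = -2y + 4v - 5 = 0, so (y, v) = (-5/2, 0).
The Hessian has h_{yy} = 2, h_{vv} = 4, h_{yv} = -2, giving D = 4 > 0 with h_{yy} > 0, so the point is a local minimum.
D = (2)·(4) − (-2)^2 = 4.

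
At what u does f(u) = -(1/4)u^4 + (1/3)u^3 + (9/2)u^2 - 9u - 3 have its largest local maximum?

-3

f'(u) = -u^3 + u^2 + 9u - 9 = 0 at u = -3, 1, 3.
f''(u) = -3u^2 + 2u + 9. f''(-3) = -24 < 0 ⇒ local maximum; f''(1) = 8 > 0 ⇒ local minimum; f''(3) = -12 < 0 ⇒ local maximum.
So the largest local maximum value is f(-3) = 141/4.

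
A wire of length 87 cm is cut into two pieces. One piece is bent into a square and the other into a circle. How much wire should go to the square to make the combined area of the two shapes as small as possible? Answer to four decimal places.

Let x be the length used for the square. Square side x/4; circle radius (87−x)/(2π).
A(x) = (x/4)² + π·((87−x)/(2π))² = x²/16 + (87−x)²/(4π) for 0 ≤ x ≤ 87. A'(x) = x/8 − (87−x)/(2π) = 0 gives x = 4·87/(π+4) ≈ 48.7286.
A'' = 1/8 + 1/(2π) > 0, so this gives the minimum combined area; x ≈ 48.7286 cm to the square.

48.7286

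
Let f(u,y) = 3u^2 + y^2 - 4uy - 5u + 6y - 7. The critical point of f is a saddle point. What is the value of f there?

-15/4

∂f/∂u = 6u - 4y - 5 = 0 and ∂f/∂y = -4u + 2y + 6 = 0, so (u, y) = (7/2, 4).
The Hessian has f_{uu} = 6, f_{yy} = 2, f_{uy} = -4, giving D = -4 < 0, so the point is a saddle point.
f(7/2, 4) = -15/4.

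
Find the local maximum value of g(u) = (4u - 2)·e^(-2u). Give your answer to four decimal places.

0.2707

Differentiating with the product rule gives g'(u) = (-8u + 8)·e^(-2u). Since e^(-2u) > 0, the only critical point is u = 1.
g''(1) has the same sign as -8 < 0, so this is a local maximum.
g(1) = (2)·e^(-2) ≈ 0.2707.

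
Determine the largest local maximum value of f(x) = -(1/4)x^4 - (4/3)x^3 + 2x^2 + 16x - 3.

67/3

f'(x) = -x^3 - 4x^2 + 4x + 16 = 0 at x = -4, -2, 2.
f''(x) = -3x^2 - 8x + 4. f''(-4) = -12 < 0 ⇒ local maximum; f''(-2) = 8 > 0 ⇒ local minimum; f''(2) = -24 < 0 ⇒ local maximum.
Thus f has its largest local maximum at x = 2, with value 67/3.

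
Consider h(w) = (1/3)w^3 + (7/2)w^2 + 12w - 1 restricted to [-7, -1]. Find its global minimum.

Differentiating, h'(w) = w^2 + 7w + 12; which vanishes at w = -4 and w = -3.
Evaluating at the critical points and endpoints: h(-7) = -167/6; h(-4) = -43/3; h(-3) = -29/2; h(-1) = -59/6.
The minimum over the interval is -167/6, attained at w = -7.

-167/6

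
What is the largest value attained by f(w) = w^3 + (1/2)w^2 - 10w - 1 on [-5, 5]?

173/2

The derivative is 3w^2 + w - 10, which vanishes at w = -2 and w = 5/3.
Compare values at every candidate in [-5, 5]: f(-5) = -127/2,  f(-2) = 13,  f(5/3) = -629/54,  f(5) = 173/2.
So the maximum is f(5) = 173/2.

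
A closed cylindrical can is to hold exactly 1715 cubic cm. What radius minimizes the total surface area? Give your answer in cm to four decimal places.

6.4868

With radius r and height h, πr²h = 1715 so h = 1715/(πr²), and S(r) = 2πr² + 2πrh = 2πr² + 2·1715/r.
S'(r) = 4πr − 2·1715/r² = 0 ⇒ r³ = 1715/(2π), so r ≈ 6.4868 and h = 2r ≈ 12.9735.
S''(r) = 4π + 4·1715/r³ > 0, so this is the minimum; S ≈ 793.1536.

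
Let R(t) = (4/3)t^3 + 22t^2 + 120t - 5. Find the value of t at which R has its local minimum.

R'(t) = 4t^2 + 44t + 120 = 0 at t = -6, -5.
Second-derivative test with R''(t) = 8t + 44: R''(-6) = -4 < 0 ⇒ local maximum; R''(-5) = 4 > 0 ⇒ local minimum.
The local minimum is R(-5) = -665/3.

-5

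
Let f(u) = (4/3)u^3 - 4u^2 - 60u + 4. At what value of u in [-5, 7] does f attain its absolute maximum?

f'(u) = 4u^2 - 8u - 60, which vanishes at u = -3 and u = 5.
Evaluating at the critical points and endpoints: f(-5) = 112/3; f(-3) = 112; f(5) = -688/3; f(7) = -464/3.
So the maximum is f(-3) = 112.

-3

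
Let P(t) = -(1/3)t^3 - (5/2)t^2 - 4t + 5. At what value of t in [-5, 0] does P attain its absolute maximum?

The derivative is -t^2 - 5t - 4, which vanishes at t = -4 and t = -1.
Evaluating at the critical points and endpoints: P(-5) = 25/6; P(-4) = 7/3; P(-1) = 41/6; P(0) = 5.
Hence the absolute maximum is 41/6 at t = -1.

-1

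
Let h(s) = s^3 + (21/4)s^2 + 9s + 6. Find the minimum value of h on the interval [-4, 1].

-10

Differentiating, h'(s) = 3s^2 + (21/2)s + 9; which vanishes at s = -2 and s = -3/2.
Candidates: h(-4) = -10; h(-2) = 1; h(-3/2) = 15/16; h(1) = 85/4.
So the minimum is h(-4) = -10.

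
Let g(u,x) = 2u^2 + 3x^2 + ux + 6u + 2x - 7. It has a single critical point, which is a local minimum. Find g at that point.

-265/23

∂g/∂u = 4u + x + 6 = 0 and ∂g/∂x = u + 6x + 2 = 0, so (u, x) = (-34/23, -2/23).
The Hessian has g_{uu} = 4, g_{xx} = 6, g_{ux} = 1, giving D = 23 > 0 with g_{uu} > 0, so the point is a local minimum.
g(-34/23, -2/23) = -265/23.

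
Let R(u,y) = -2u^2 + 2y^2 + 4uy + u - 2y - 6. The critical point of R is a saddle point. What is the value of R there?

-95/16

∂R/∂u = -4u + 4y + 1 = 0 and ∂R/∂y = 4u + 4y - 2 = 0, so (u, y) = (3/8, 1/8).
The Hessian has R_{uu} = -4, R_{yy} = 4, R_{uy} = 4, giving D = -32 < 0, so the point is a saddle point.
R(3/8, 1/8) = -95/16.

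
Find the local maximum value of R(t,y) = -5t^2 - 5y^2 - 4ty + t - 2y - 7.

-185/28

∂R/∂t = -10t - 4y + 1 = 0 and ∂R/∂y = -4t - 10y - 2 = 0, so (t, y) = (3/14, -2/7).
The Hessian has R_{tt} = -10, R_{yy} = -10, R_{ty} = -4, giving D = 84 > 0 with R_{tt} < 0, so the point is a local maximum.
R(3/14, -2/7) = -185/28.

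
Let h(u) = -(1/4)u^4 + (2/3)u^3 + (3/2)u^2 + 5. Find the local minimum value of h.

5

h'(u) = -u^3 + 2u^2 + 3u = 0 at u = -1, 0, 3.
Second-derivative test with h''(u) = -3u^2 + 4u + 3: h''(-1) = -4 < 0 ⇒ local maximum; h''(0) = 3 > 0 ⇒ local minimum; h''(3) = -12 < 0 ⇒ local maximum.
Thus h has its local minimum at u = 0, with value 5.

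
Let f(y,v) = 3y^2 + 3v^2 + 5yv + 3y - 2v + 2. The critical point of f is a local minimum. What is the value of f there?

-47/11

∂f/∂y = 6y + 5v + 3 = 0 and ∂f/∂v = 5y + 6v - 2 = 0, so (y, v) = (-28/11, 27/11).
The Hessian has f_{yy} = 6, f_{vv} = 6, f_{yv} = 5, giving D = 11 > 0 with f_{yy} > 0, so the point is a local minimum.
f(-28/11, 27/11) = -47/11.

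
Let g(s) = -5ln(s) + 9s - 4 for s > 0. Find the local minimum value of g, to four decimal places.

3.9389

g'(s) = -5/s + 9 = 0 gives s = 5/9.
g''(s) = 5/s², which is positive for s > 0, so this is a local minimum.
g(5/9) = -5·ln(5/9) + 5 - 4 ≈ 3.9389.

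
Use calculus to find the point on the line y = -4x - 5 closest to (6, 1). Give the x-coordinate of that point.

Minimize D(x)^2 = (x - 6)^2 + (-4x - 6)^2.
d/dx[D^2] = 2(x - 6) + 2·(-4)·(-4x - 6) = 0 ⇒ x = -18/17.
Then y = -13/17 and the distance is √(900/17) ≈ 7.2761.

-18/17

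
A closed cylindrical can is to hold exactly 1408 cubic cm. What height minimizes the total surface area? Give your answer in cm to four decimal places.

12.1480

With radius r and height h, πr²h = 1408 so h = 1408/(πr²), and S(r) = 2πr² + 2πrh = 2πr² + 2·1408/r.
S'(r) = 4πr − 2·1408/r² = 0 ⇒ r³ = 1408/(2π), so r ≈ 6.0740 and h = 2r ≈ 12.1480.
S''(r) = 4π + 4·1408/r³ > 0, so this is the minimum; S ≈ 695.4240.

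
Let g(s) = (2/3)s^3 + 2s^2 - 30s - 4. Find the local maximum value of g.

Critical points: g'(s) = 2s^2 + 4s - 30 vanishes at s = -5, 3.
Since g''(s) = 4s + 4, we get g''(-5) = -16 < 0 ⇒ local maximum; g''(3) = 16 > 0 ⇒ local minimum.
The local maximum is g(-5) = 338/3.

338/3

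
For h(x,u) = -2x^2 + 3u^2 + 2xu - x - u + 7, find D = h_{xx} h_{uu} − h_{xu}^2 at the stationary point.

-28

∂h/∂x = -4x + 2u - 1 = 0 and ∂h/∂u = 2x + 6u - 1 = 0, so (x, u) = (-1/7, 3/14).
The Hessian has h_{xx} = -4, h_{uu} = 6, h_{xu} = 2, giving D = -28 < 0, so the point is a saddle point.
D = (-4)·(6) − (2)^2 = -28.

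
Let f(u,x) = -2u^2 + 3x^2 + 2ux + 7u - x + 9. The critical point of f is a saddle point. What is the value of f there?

411/28

∂f/∂u = -4u + 2x + 7 = 0 and ∂f/∂x = 2u + 6x - 1 = 0, so (u, x) = (11/7, -5/14).
The Hessian has f_{uu} = -4, f_{xx} = 6, f_{ux} = 2, giving D = -28 < 0, so the point is a saddle point.
f(11/7, -5/14) = 411/28.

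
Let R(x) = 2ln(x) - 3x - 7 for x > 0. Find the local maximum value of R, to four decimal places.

R'(x) = 2/x − 3 = 0 gives x = 2/3.
R''(x) = -2/x², which is negative for x > 0, so this is a local maximum.
R(2/3) = 2·ln(2/3) - 2 - 7 ≈ -9.8109.

-9.8109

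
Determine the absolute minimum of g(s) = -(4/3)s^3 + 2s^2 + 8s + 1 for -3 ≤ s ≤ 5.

Differentiating, g'(s) = -4s^2 + 4s + 8; which vanishes at s = -1 and s = 2.
Compare values at every candidate in [-3, 5]: g(-3) = 31; g(-1) = -11/3; g(2) = 43/3; g(5) = -227/3.
The minimum over the interval is -227/3, attained at s = 5.

-227/3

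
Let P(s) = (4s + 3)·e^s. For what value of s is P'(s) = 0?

-7/4

Differentiating with the product rule gives P'(s) = (4s + 7)·e^s. Since e^s > 0, the only critical point is s = -7/4.
P''(-7/4) has the same sign as 4 > 0, so this is a local minimum.
P(-7/4) = (-4)·e^(-7/4) ≈ -0.6951.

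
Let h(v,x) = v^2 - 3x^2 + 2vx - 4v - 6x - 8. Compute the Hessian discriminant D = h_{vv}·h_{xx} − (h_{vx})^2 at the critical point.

∂h/∂v = 2v + 2x - 4 = 0 and ∂h/∂x = 2v - 6x - 6 = 0, so (v, x) = (9/4, -1/4).
The Hessian has h_{vv} = 2, h_{xx} = -6, h_{vx} = 2, giving D = -16 < 0, so the point is a saddle point.
D = (2)·(-6) − (2)^2 = -16.

-16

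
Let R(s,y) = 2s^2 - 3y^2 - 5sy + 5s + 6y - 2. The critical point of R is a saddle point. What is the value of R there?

1

∂R/∂s = 4s - 5y + 5 = 0 and ∂R/∂y = -5s - 6y + 6 = 0, so (s, y) = (0, 1).
The Hessian has R_{ss} = 4, R_{yy} = -6, R_{sy} = -5, giving D = -49 < 0, so the point is a saddle point.
R(0, 1) = 1.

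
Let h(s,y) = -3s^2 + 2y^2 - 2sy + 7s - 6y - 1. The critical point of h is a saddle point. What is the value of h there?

-61/14

∂h/∂s = -6s - 2y + 7 = 0 and ∂h/∂y = -2s + 4y - 6 = 0, so (s, y) = (4/7, 25/14).
The Hessian has h_{ss} = -6, h_{yy} = 4, h_{sy} = -2, giving D = -28 < 0, so the point is a saddle point.
h(4/7, 25/14) = -61/14.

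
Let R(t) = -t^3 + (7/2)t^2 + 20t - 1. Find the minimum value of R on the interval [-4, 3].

-1079/54

R'(t) = -3t^2 + 7t + 20, whose only zero in [-4, 3] is t = -5/3.
Candidates: R(-4) = 39,  R(-5/3) = -1079/54,  R(3) = 127/2.
So the minimum is R(-5/3) = -1079/54.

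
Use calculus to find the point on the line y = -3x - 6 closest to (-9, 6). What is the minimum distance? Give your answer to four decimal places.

Minimize D(x)^2 = (x + 9)^2 + (-3x - 12)^2.
d/dx[D^2] = 2(x + 9) + 2·(-3)·(-3x - 12) = 0 ⇒ x = -9/2.
Then y = 15/2 and the distance is √(45/2) ≈ 4.7434.

4.7434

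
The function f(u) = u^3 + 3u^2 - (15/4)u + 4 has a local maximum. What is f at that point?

Critical points: f'(u) = 3u^2 + 6u - 15/4 vanishes at u = -5/2, 1/2.
Second-derivative test with f''(u) = 6u + 6: f''(-5/2) = -9 < 0 ⇒ local maximum; f''(1/2) = 9 > 0 ⇒ local minimum.
Thus f has its local maximum at u = -5/2, with value 33/2.

33/2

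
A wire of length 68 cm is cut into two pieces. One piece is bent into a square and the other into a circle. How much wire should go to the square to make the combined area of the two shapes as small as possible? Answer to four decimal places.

38.0867

Let x be the length used for the square. Square side x/4; circle radius (68−x)/(2π).
A(x) = (x/4)² + π·((68−x)/(2π))² = x²/16 + (68−x)²/(4π) for 0 ≤ x ≤ 68. A'(x) = x/8 − (68−x)/(2π) = 0 gives x = 4·68/(π+4) ≈ 38.0867.
A'' = 1/8 + 1/(2π) > 0, so this gives the minimum combined area; x ≈ 38.0867 cm to the square.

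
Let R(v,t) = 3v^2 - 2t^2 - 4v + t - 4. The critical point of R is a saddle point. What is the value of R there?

∂R/∂v = 6v - 4 = 0 and ∂R/∂t = -4t + 1 = 0, so (v, t) = (2/3, 1/4).
The Hessian has R_{vv} = 6, R_{tt} = -4, R_{vt} = 0, giving D = -24 < 0, so the point is a saddle point.
R(2/3, 1/4) = -125/24.

-125/24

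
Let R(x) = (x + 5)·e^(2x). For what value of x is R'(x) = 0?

-11/2

By the product rule, R'(x) = (2x + 11)·e^(2x). Since e^(2x) > 0, the only critical point is x = -11/2.
R''(-11/2) has the same sign as 2 > 0, so this is a local minimum.
R(-11/2) = (-1/2)·e^(-11) ≈ -0.0000.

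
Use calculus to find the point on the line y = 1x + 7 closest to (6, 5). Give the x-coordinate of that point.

Minimize D(x)^2 = (x - 6)^2 + (x + 2)^2.
d/dx[D^2] = 2(x - 6) + 2·1·(x + 2) = 0 ⇒ x = 2.
Then y = 9 and the distance is √(32) ≈ 5.6569.

2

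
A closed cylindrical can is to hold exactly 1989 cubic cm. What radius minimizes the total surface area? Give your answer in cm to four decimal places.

With radius r and height h, πr²h = 1989 so h = 1989/(πr²), and S(r) = 2πr² + 2πrh = 2πr² + 2·1989/r.
S'(r) = 4πr − 2·1989/r² = 0 ⇒ r³ = 1989/(2π), so r ≈ 6.8153 and h = 2r ≈ 13.6306.
S''(r) = 4π + 4·1989/r³ > 0, so this is the minimum; S ≈ 875.5301.

6.8153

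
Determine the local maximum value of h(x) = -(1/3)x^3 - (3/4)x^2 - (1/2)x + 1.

h'(x) = -x^2 - (3/2)x - 1/2. Setting h'(x) = 0 gives x ∈ {-1, -1/2}.
Second-derivative test with h''(x) = -2x - 3/2: h''(-1) = 1/2 > 0 ⇒ local minimum; h''(-1/2) = -1/2 < 0 ⇒ local maximum.
The local maximum is h(-1/2) = 53/48.

53/48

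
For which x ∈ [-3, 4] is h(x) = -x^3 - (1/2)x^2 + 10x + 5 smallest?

The derivative is -3x^2 - x + 10, which vanishes at x = -2 and x = 5/3.
Candidates: h(-3) = -5/2, h(-2) = -9, h(5/3) = 845/54, h(4) = -27.
So the minimum is h(4) = -27.

4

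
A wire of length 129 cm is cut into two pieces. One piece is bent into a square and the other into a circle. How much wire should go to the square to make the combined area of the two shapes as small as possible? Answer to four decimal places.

Let x be the length used for the square. Square side x/4; circle radius (129−x)/(2π).
A(x) = (x/4)² + π·((129−x)/(2π))² = x²/16 + (129−x)²/(4π) for 0 ≤ x ≤ 129. A'(x) = x/8 − (129−x)/(2π) = 0 gives x = 4·129/(π+4) ≈ 72.2528.
A'' = 1/8 + 1/(2π) > 0, so this gives the minimum combined area; x ≈ 72.2528 cm to the square.

72.2528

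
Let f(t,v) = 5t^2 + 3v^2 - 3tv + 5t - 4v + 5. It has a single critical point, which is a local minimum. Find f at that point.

∂f/∂t = 10t - 3v + 5 = 0 and ∂f/∂v = -3t + 6v - 4 = 0, so (t, v) = (-6/17, 25/51).
The Hessian has f_{tt} = 10, f_{vv} = 6, f_{tv} = -3, giving D = 51 > 0 with f_{tt} > 0, so the point is a local minimum.
f(-6/17, 25/51) = 160/51.

160/51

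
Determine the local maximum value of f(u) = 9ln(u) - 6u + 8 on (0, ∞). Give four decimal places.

2.6492

f'(u) = 9/u − 6 = 0 gives u = 3/2.
f''(u) = -9/u², which is negative for u > 0, so this is a local maximum.
f(3/2) = 9·ln(3/2) - 9 + 8 ≈ 2.6492.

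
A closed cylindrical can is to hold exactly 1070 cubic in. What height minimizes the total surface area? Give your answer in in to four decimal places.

11.0857

With radius r and height h, πr²h = 1070 so h = 1070/(πr²), and S(r) = 2πr² + 2πrh = 2πr² + 2·1070/r.
S'(r) = 4πr − 2·1070/r² = 0 ⇒ r³ = 1070/(2π), so r ≈ 5.5429 and h = 2r ≈ 11.0857.
S''(r) = 4π + 4·1070/r³ > 0, so this is the minimum; S ≈ 579.1224.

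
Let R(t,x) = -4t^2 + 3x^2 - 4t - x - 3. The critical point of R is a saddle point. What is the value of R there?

∂R/∂t = -8t - 4 = 0 and ∂R/∂x = 6x - 1 = 0, so (t, x) = (-1/2, 1/6).
The Hessian has R_{tt} = -8, R_{xx} = 6, R_{tx} = 0, giving D = -48 < 0, so the point is a saddle point.
R(-1/2, 1/6) = -25/12.

-25/12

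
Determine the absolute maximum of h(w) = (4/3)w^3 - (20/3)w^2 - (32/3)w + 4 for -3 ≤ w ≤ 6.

The derivative is 4w^2 - (40/3)w - 32/3, which vanishes at w = -2/3 and w = 4.
Evaluating at the critical points and endpoints: h(-3) = -60; h(-2/3) = 628/81; h(4) = -60; h(6) = -12.
So the maximum is h(-2/3) = 628/81.

628/81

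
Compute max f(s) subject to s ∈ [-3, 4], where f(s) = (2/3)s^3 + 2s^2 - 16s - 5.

Differentiating, f'(s) = 2s^2 + 4s - 16; whose only zero in [-3, 4] is s = 2.
Candidates: f(-3) = 43,  f(2) = -71/3,  f(4) = 17/3.
So the maximum is f(-3) = 43.

43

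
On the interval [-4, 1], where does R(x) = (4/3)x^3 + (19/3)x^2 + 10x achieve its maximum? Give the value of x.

1

The derivative is 4x^2 + (38/3)x + 10, which vanishes at x = -5/3 and x = -3/2.
Candidates: R(-4) = -24, R(-5/3) = -425/81, R(-3/2) = -21/4, R(1) = 53/3.
The maximum over the interval is 53/3, attained at x = 1.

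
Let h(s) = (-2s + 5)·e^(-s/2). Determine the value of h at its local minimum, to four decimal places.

By the product rule, h'(s) = (s - 9/2)·e^(-s/2). Since e^(-s/2) > 0, the only critical point is s = 9/2.
h''(9/2) has the same sign as 1 > 0, so this is a local minimum.
h(9/2) = (-4)·e^(-9/4) ≈ -0.4216.

-0.4216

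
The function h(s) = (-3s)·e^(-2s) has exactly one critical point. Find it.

By the product rule, h'(s) = (6s - 3)·e^(-2s). Since e^(-2s) > 0, the only critical point is s = 1/2.
h''(1/2) has the same sign as 6 > 0, so this is a local minimum.
h(1/2) = (-3/2)·e^(-1) ≈ -0.5518.

1/2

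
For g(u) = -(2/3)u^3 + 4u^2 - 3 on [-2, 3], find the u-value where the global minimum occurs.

0

g'(u) = -2u^2 + 8u, whose only zero in [-2, 3] is u = 0.
Candidates: g(-2) = 55/3, g(0) = -3, g(3) = 15.
So the minimum is g(0) = -3.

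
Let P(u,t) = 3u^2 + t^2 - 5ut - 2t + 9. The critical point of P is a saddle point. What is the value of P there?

129/13

∂P/∂u = 6u - 5t = 0 and ∂P/∂t = -5u + 2t - 2 = 0, so (u, t) = (-10/13, -12/13).
The Hessian has P_{uu} = 6, P_{tt} = 2, P_{ut} = -5, giving D = -13 < 0, so the point is a saddle point.
P(-10/13, -12/13) = 129/13.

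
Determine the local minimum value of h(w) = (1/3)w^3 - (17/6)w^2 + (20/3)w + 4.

h'(w) = w^2 - (17/3)w + 20/3 = 0 at w = 5/3, 4.
Second-derivative test with h''(w) = 2w - 17/3: h''(5/3) = -7/3 < 0 ⇒ local maximum; h''(4) = 7/3 > 0 ⇒ local minimum.
The local minimum is h(4) = 20/3.

20/3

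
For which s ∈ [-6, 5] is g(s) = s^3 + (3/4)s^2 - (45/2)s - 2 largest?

-3

The derivative is 3s^2 + (3/2)s - 45/2, which vanishes at s = -3 and s = 5/2.
Candidates: g(-6) = -56,  g(-3) = 181/4,  g(5/2) = -607/16,  g(5) = 117/4.
The maximum over the interval is 181/4, attained at s = -3.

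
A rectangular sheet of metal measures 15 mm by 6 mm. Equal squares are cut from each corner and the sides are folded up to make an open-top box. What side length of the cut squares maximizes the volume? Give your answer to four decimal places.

1.3206

With cut size x, the volume is V(x) = x(15 − 2x)(6 − 2x) for 0 < x < 3.
V'(x) = 12x^2 − 84x + 90. Setting V'(x) = 0 gives x ≈ 1.3206 (the root in (0, 3)).
V''(x) = 24x − 84 is negative there, so this is the maximum; V ≈ 54.8191.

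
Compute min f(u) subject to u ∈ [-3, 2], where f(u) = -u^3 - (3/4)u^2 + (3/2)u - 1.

-9

Differentiating, f'(u) = -3u^2 - (3/2)u + 3/2; which vanishes at u = -1 and u = 1/2.
Evaluating at the critical points and endpoints: f(-3) = 59/4, f(-1) = -9/4, f(1/2) = -9/16, f(2) = -9.
Hence the absolute minimum is -9 at u = 2.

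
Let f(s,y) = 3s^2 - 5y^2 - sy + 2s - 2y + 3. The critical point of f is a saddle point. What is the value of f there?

171/61

∂f/∂s = 6s - y + 2 = 0 and ∂f/∂y = -s - 10y - 2 = 0, so (s, y) = (-22/61, -10/61).
The Hessian has f_{ss} = 6, f_{yy} = -10, f_{sy} = -1, giving D = -61 < 0, so the point is a saddle point.
f(-22/61, -10/61) = 171/61.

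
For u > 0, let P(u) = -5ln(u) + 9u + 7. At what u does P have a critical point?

5/9

P'(u) = -5/u + 9 = 0 gives u = 5/9.
P''(u) = 5/u², which is positive for u > 0, so this is a local minimum.
P(5/9) = -5·ln(5/9) + 5 + 7 ≈ 14.9389.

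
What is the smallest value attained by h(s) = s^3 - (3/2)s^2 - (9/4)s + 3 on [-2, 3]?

-13/2

Differentiating, h'(s) = 3s^2 - 3s - 9/4; which vanishes at s = -1/2 and s = 3/2.
Compare values at every candidate in [-2, 3]: h(-2) = -13/2,  h(-1/2) = 29/8,  h(3/2) = -3/8,  h(3) = 39/4.
Hence the absolute minimum is -13/2 at s = -2.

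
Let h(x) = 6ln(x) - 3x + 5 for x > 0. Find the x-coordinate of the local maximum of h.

h'(x) = 6/x − 3 = 0 gives x = 2.
h''(x) = -6/x², which is negative for x > 0, so this is a local maximum.
h(2) = 6·ln(2) - 6 + 5 ≈ 3.1589.

2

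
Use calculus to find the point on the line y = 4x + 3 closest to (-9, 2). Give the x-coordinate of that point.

-13/17

Minimize D(x)^2 = (x + 9)^2 + (4x + 1)^2.
d/dx[D^2] = 2(x + 9) + 2·4·(4x + 1) = 0 ⇒ x = -13/17.
Then y = -1/17 and the distance is √(1225/17) ≈ 8.4887.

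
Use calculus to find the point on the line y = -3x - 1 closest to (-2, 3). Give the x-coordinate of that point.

-7/5

Minimize D(x)^2 = (x + 2)^2 + (-3x - 4)^2.
d/dx[D^2] = 2(x + 2) + 2·(-3)·(-3x - 4) = 0 ⇒ x = -7/5.
Then y = 16/5 and the distance is √(2/5) ≈ 0.6325.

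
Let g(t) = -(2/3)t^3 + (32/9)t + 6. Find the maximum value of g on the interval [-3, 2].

Differentiating, g'(t) = -2t^2 + 32/9; which vanishes at t = -4/3 and t = 4/3.
Evaluating at the critical points and endpoints: g(-3) = 40/3,  g(-4/3) = 230/81,  g(4/3) = 742/81,  g(2) = 70/9.
So the maximum is g(-3) = 40/3.

40/3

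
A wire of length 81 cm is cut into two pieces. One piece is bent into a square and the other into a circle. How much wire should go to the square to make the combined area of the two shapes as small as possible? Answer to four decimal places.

Let x be the length used for the square. Square side x/4; circle radius (81−x)/(2π).
A(x) = (x/4)² + π·((81−x)/(2π))² = x²/16 + (81−x)²/(4π) for 0 ≤ x ≤ 81. A'(x) = x/8 − (81−x)/(2π) = 0 gives x = 4·81/(π+4) ≈ 45.3680.
A'' = 1/8 + 1/(2π) > 0, so this gives the minimum combined area; x ≈ 45.3680 cm to the square.

45.3680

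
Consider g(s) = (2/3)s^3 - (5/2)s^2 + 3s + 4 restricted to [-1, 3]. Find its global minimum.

-13/6

The derivative is 2s^2 - 5s + 3, which vanishes at s = 1 and s = 3/2.
Evaluating at the critical points and endpoints: g(-1) = -13/6,  g(1) = 31/6,  g(3/2) = 41/8,  g(3) = 17/2.
Hence the absolute minimum is -13/6 at s = -1.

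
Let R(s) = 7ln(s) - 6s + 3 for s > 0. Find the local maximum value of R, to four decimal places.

-2.9209

R'(s) = 7/s − 6 = 0 gives s = 7/6.
R''(s) = -7/s², which is negative for s > 0, so this is a local maximum.
R(7/6) = 7·ln(7/6) - 7 + 3 ≈ -2.9209.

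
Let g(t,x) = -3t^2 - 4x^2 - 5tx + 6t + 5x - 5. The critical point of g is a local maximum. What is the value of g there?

∂g/∂t = -6t - 5x + 6 = 0 and ∂g/∂x = -5t - 8x + 5 = 0, so (t, x) = (1, 0).
The Hessian has g_{tt} = -6, g_{xx} = -8, g_{tx} = -5, giving D = 23 > 0 with g_{tt} < 0, so the point is a local maximum.
g(1, 0) = -2.

-2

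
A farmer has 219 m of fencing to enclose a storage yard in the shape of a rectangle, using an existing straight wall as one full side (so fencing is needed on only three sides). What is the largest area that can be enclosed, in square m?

47961/8

Let the sides perpendicular to the wall have length x and the parallel side y, so 2x + y = 219 and the area is A = xy = x(219 − 2x).
A'(x) = 219 − 4x = 0 gives x = 219/4, and A''(x) = −4 < 0 confirms a maximum.
Then y = 219 − 2·219/4 = 219/2 and A = 47961/8.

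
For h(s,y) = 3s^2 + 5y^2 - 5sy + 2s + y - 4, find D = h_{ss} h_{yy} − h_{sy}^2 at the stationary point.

∂h/∂s = 6s - 5y + 2 = 0 and ∂h/∂y = -5s + 10y + 1 = 0, so (s, y) = (-5/7, -16/35).
The Hessian has h_{ss} = 6, h_{yy} = 10, h_{sy} = -5, giving D = 35 > 0 with h_{ss} > 0, so the point is a local minimum.
D = (6)·(10) − (-5)^2 = 35.

35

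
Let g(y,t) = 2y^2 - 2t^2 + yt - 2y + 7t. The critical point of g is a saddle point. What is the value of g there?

104/17

∂g/∂y = 4y + t - 2 = 0 and ∂g/∂t = y - 4t + 7 = 0, so (y, t) = (1/17, 30/17).
The Hessian has g_{yy} = 4, g_{tt} = -4, g_{yt} = 1, giving D = -17 < 0, so the point is a saddle point.
g(1/17, 30/17) = 104/17.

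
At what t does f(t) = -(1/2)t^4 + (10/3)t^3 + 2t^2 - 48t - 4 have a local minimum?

3

f'(t) = -2t^3 + 10t^2 + 4t - 48. Setting f'(t) = 0 gives t ∈ {-2, 3, 4}.
Since f''(t) = -6t^2 + 20t + 4, we get f''(-2) = -60 < 0 ⇒ local maximum; f''(3) = 10 > 0 ⇒ local minimum; f''(4) = -12 < 0 ⇒ local maximum.
The local minimum is f(3) = -161/2.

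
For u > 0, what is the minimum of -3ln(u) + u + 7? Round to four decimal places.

6.7042

P'(u) = -3/u + 1 = 0 gives u = 3.
P''(u) = 3/u², which is positive for u > 0, so this is a local minimum.
P(3) = -3·ln(3) + 3 + 7 ≈ 6.7042.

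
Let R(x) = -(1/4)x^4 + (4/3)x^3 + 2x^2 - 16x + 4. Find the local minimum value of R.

-40/3

R'(x) = -x^3 + 4x^2 + 4x - 16. Setting R'(x) = 0 gives x ∈ {-2, 2, 4}.
R''(x) = -3x^2 + 8x + 4. R''(-2) = -24 < 0 ⇒ local maximum; R''(2) = 8 > 0 ⇒ local minimum; R''(4) = -12 < 0 ⇒ local maximum.
So the local minimum value is R(2) = -40/3.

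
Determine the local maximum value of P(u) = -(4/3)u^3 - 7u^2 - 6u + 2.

41/12

Critical points: P'(u) = -4u^2 - 14u - 6 vanishes at u = -3, -1/2.
Since P''(u) = -8u - 14, we get P''(-3) = 10 > 0 ⇒ local minimum; P''(-1/2) = -10 < 0 ⇒ local maximum.
The local maximum is P(-1/2) = 41/12.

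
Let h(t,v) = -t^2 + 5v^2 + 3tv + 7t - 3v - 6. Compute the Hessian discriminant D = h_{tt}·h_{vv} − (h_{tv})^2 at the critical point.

∂h/∂t = -2t + 3v + 7 = 0 and ∂h/∂v = 3t + 10v - 3 = 0, so (t, v) = (79/29, -15/29).
The Hessian has h_{tt} = -2, h_{vv} = 10, h_{tv} = 3, giving D = -29 < 0, so the point is a saddle point.
D = (-2)·(10) − (3)^2 = -29.

-29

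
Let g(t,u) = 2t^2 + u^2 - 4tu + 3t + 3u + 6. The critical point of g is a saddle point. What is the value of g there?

∂g/∂t = 4t - 4u + 3 = 0 and ∂g/∂u = -4t + 2u + 3 = 0, so (t, u) = (9/4, 3).
The Hessian has g_{tt} = 4, g_{uu} = 2, g_{tu} = -4, giving D = -8 < 0, so the point is a saddle point.
g(9/4, 3) = 111/8.

111/8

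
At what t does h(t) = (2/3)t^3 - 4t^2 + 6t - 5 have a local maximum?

h'(t) = 2t^2 - 8t + 6. Setting h'(t) = 0 gives t ∈ {1, 3}.
Since h''(t) = 4t - 8, we get h''(1) = -4 < 0 ⇒ local maximum; h''(3) = 4 > 0 ⇒ local minimum.
The local maximum is h(1) = -7/3.

1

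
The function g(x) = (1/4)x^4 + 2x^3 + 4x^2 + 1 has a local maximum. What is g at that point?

5

Critical points: g'(x) = x^3 + 6x^2 + 8x vanishes at x = -4, -2, 0.
g''(x) = 3x^2 + 12x + 8. g''(-4) = 8 > 0 ⇒ local minimum; g''(-2) = -4 < 0 ⇒ local maximum; g''(0) = 8 > 0 ⇒ local minimum.
Thus g has its local maximum at x = -2, with value 5.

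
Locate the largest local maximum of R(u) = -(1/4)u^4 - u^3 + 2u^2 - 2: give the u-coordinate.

-4

R'(u) = -u^3 - 3u^2 + 4u. Setting R'(u) = 0 gives u ∈ {-4, 0, 1}.
Since R''(u) = -3u^2 - 6u + 4, we get R''(-4) = -20 < 0 ⇒ local maximum; R''(0) = 4 > 0 ⇒ local minimum; R''(1) = -5 < 0 ⇒ local maximum.
Thus R has its largest local maximum at u = -4, with value 30.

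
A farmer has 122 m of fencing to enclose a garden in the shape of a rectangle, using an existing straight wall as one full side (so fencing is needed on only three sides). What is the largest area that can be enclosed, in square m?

3721/2

Let the sides perpendicular to the wall have length x and the parallel side y, so 2x + y = 122 and the area is A = xy = x(122 − 2x).
A'(x) = 122 − 4x = 0 gives x = 61/2, and A''(x) = −4 < 0 confirms a maximum.
Then y = 122 − 2·61/2 = 61 and A = 3721/2.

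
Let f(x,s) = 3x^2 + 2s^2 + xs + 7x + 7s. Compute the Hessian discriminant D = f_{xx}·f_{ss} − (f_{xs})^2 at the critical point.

23

∂f/∂x = 6x + s + 7 = 0 and ∂f/∂s = x + 4s + 7 = 0, so (x, s) = (-21/23, -35/23).
The Hessian has f_{xx} = 6, f_{ss} = 4, f_{xs} = 1, giving D = 23 > 0 with f_{xx} > 0, so the point is a local minimum.
D = (6)·(4) − (1)^2 = 23.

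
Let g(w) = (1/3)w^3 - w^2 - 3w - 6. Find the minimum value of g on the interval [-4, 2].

-94/3

The derivative is w^2 - 2w - 3, whose only zero in [-4, 2] is w = -1.
Candidates: g(-4) = -94/3; g(-1) = -13/3; g(2) = -40/3.
The minimum over the interval is -94/3, attained at w = -4.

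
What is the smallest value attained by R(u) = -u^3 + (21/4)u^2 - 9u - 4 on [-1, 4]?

-20

R'(u) = -3u^2 + (21/2)u - 9, which vanishes at u = 3/2 and u = 2.
Candidates: R(-1) = 45/4; R(3/2) = -145/16; R(2) = -9; R(4) = -20.
Hence the absolute minimum is -20 at u = 4.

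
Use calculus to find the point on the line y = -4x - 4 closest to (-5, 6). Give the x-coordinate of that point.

Minimize D(x)^2 = (x + 5)^2 + (-4x - 10)^2.
d/dx[D^2] = 2(x + 5) + 2·(-4)·(-4x - 10) = 0 ⇒ x = -45/17.
Then y = 112/17 and the distance is √(100/17) ≈ 2.4254.

-45/17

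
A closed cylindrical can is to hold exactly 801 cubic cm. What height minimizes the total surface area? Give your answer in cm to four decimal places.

10.0658

With radius r and height h, πr²h = 801 so h = 801/(πr²), and S(r) = 2πr² + 2πrh = 2πr² + 2·801/r.
S'(r) = 4πr − 2·801/r² = 0 ⇒ r³ = 801/(2π), so r ≈ 5.0329 and h = 2r ≈ 10.0658.
S''(r) = 4π + 4·801/r³ > 0, so this is the minimum; S ≈ 477.4592.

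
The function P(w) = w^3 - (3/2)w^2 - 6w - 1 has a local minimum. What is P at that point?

P'(w) = 3w^2 - 3w - 6 = 0 at w = -1, 2.
Second-derivative test with P''(w) = 6w - 3: P''(-1) = -9 < 0 ⇒ local maximum; P''(2) = 9 > 0 ⇒ local minimum.
The local minimum is P(2) = -11.

-11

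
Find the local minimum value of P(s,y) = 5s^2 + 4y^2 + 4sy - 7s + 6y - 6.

∂P/∂s = 10s + 4y - 7 = 0 and ∂P/∂y = 4s + 8y + 6 = 0, so (s, y) = (5/4, -11/8).
The Hessian has P_{ss} = 10, P_{yy} = 8, P_{sy} = 4, giving D = 64 > 0 with P_{ss} > 0, so the point is a local minimum.
P(5/4, -11/8) = -29/2.

-29/2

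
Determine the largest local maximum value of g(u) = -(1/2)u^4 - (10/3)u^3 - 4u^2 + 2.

g'(u) = -2u^3 - 10u^2 - 8u = 0 at u = -4, -1, 0.
Since g''(u) = -6u^2 - 20u - 8, we get g''(-4) = -24 < 0 ⇒ local maximum; g''(-1) = 6 > 0 ⇒ local minimum; g''(0) = -8 < 0 ⇒ local maximum.
So the largest local maximum value is g(-4) = 70/3.

70/3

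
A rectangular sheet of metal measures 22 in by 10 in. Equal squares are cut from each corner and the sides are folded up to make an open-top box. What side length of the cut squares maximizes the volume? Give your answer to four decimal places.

2.1535

With cut size x, the volume is V(x) = x(22 − 2x)(10 − 2x) for 0 < x < 5.
V'(x) = 12x^2 − 128x + 220. Setting V'(x) = 0 gives x ≈ 2.1535 (the root in (0, 5)).
V''(x) = 24x − 128 is negative there, so this is the maximum; V ≈ 216.9140.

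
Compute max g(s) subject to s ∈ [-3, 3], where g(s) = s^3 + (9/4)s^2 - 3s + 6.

177/4

Differentiating, g'(s) = 3s^2 + (9/2)s - 3; which vanishes at s = -2 and s = 1/2.
Candidates: g(-3) = 33/4, g(-2) = 13, g(1/2) = 83/16, g(3) = 177/4.
So the maximum is g(3) = 177/4.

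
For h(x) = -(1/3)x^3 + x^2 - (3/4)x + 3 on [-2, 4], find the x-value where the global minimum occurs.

The derivative is -x^2 + 2x - 3/4, which vanishes at x = 1/2 and x = 3/2.
Compare values at every candidate in [-2, 4]: h(-2) = 67/6,  h(1/2) = 17/6,  h(3/2) = 3,  h(4) = -16/3.
The minimum over the interval is -16/3, attained at x = 4.

4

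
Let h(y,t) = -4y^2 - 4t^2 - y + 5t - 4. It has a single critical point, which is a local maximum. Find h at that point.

-19/8

∂h/∂y = -8y - 1 = 0 and ∂h/∂t = -8t + 5 = 0, so (y, t) = (-1/8, 5/8).
The Hessian has h_{yy} = -8, h_{tt} = -8, h_{yt} = 0, giving D = 64 > 0 with h_{yy} < 0, so the point is a local maximum.
h(-1/8, 5/8) = -19/8.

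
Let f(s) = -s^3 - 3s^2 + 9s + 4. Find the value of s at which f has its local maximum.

f'(s) = -3s^2 - 6s + 9. Setting f'(s) = 0 gives s ∈ {-3, 1}.
Second-derivative test with f''(s) = -6s - 6: f''(-3) = 12 > 0 ⇒ local minimum; f''(1) = -12 < 0 ⇒ local maximum.
The local maximum is f(1) = 9.

1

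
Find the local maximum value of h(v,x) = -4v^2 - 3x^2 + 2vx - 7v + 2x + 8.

487/44

∂h/∂v = -8v + 2x - 7 = 0 and ∂h/∂x = 2v - 6x + 2 = 0, so (v, x) = (-19/22, 1/22).
The Hessian has h_{vv} = -8, h_{xx} = -6, h_{vx} = 2, giving D = 44 > 0 with h_{vv} < 0, so the point is a local maximum.
h(-19/22, 1/22) = 487/44.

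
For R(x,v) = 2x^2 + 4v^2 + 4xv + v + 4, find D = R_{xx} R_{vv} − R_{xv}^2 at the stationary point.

∂R/∂x = 4x + 4v = 0 and ∂R/∂v = 4x + 8v + 1 = 0, so (x, v) = (1/4, -1/4).
The Hessian has R_{xx} = 4, R_{vv} = 8, R_{xv} = 4, giving D = 16 > 0 with R_{xx} > 0, so the point is a local minimum.
D = (4)·(8) − (4)^2 = 16.

16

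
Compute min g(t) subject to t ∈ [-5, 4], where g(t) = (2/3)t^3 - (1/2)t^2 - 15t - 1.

-65/2

g'(t) = 2t^2 - t - 15, which vanishes at t = -5/2 and t = 3.
Compare values at every candidate in [-5, 4]: g(-5) = -131/6; g(-5/2) = 551/24; g(3) = -65/2; g(4) = -79/3.
The minimum over the interval is -65/2, attained at t = 3.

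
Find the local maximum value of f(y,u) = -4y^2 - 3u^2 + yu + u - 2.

-90/47

∂f/∂y = -8y + u = 0 and ∂f/∂u = y - 6u + 1 = 0, so (y, u) = (1/47, 8/47).
The Hessian has f_{yy} = -8, f_{uu} = -6, f_{yu} = 1, giving D = 47 > 0 with f_{yy} < 0, so the point is a local maximum.
f(1/47, 8/47) = -90/47.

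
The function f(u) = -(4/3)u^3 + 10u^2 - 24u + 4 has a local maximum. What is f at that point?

f'(u) = -4u^2 + 20u - 24 = 0 at u = 2, 3.
f''(u) = -8u + 20. f''(2) = 4 > 0 ⇒ local minimum; f''(3) = -4 < 0 ⇒ local maximum.
The local maximum is f(3) = -14.

-14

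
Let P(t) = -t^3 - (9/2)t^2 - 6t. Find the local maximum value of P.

5/2

P'(t) = -3t^2 - 9t - 6 = 0 at t = -2, -1.
P''(t) = -6t - 9. P''(-2) = 3 > 0 ⇒ local minimum; P''(-1) = -3 < 0 ⇒ local maximum.
So the local maximum value is P(-1) = 5/2.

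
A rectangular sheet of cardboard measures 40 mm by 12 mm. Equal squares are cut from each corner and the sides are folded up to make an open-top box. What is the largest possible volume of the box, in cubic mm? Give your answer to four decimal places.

616.6930

With cut size x, the volume is V(x) = x(40 − 2x)(12 − 2x) for 0 < x < 6.
V'(x) = 12x^2 − 208x + 480. Setting V'(x) = 0 gives x ≈ 2.7412 (the root in (0, 6)).
V''(x) = 24x − 208 is negative there, so this is the maximum; V ≈ 616.6930.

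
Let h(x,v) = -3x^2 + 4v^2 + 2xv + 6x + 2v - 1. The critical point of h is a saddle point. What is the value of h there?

14/13

∂h/∂x = -6x + 2v + 6 = 0 and ∂h/∂v = 2x + 8v + 2 = 0, so (x, v) = (11/13, -6/13).
The Hessian has h_{xx} = -6, h_{vv} = 8, h_{xv} = 2, giving D = -52 < 0, so the point is a saddle point.
h(11/13, -6/13) = 14/13.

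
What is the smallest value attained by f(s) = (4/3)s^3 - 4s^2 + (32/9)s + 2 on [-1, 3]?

-62/9

Differentiating, f'(s) = 4s^2 - 8s + 32/9; which vanishes at s = 2/3 and s = 4/3.
Evaluating at the critical points and endpoints: f(-1) = -62/9,  f(2/3) = 242/81,  f(4/3) = 226/81,  f(3) = 38/3.
So the minimum is f(-1) = -62/9.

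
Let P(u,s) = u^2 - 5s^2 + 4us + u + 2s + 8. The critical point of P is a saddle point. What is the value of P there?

∂P/∂u = 2u + 4s + 1 = 0 and ∂P/∂s = 4u - 10s + 2 = 0, so (u, s) = (-1/2, 0).
The Hessian has P_{uu} = 2, P_{ss} = -10, P_{us} = 4, giving D = -36 < 0, so the point is a saddle point.
P(-1/2, 0) = 31/4.

31/4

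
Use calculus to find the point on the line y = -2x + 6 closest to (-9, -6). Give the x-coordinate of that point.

3

Minimize D(x)^2 = (x + 9)^2 + (-2x + 12)^2.
d/dx[D^2] = 2(x + 9) + 2·(-2)·(-2x + 12) = 0 ⇒ x = 3.
Then y = 0 and the distance is √(180) ≈ 13.4164.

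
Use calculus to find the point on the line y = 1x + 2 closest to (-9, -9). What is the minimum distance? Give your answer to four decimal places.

Minimize D(x)^2 = (x + 9)^2 + (x + 11)^2.
d/dx[D^2] = 2(x + 9) + 2·1·(x + 11) = 0 ⇒ x = -10.
Then y = -8 and the distance is √(2) ≈ 1.4142.

1.4142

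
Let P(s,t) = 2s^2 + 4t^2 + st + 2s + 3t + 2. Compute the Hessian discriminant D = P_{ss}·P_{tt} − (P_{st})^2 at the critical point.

31

∂P/∂s = 4s + t + 2 = 0 and ∂P/∂t = s + 8t + 3 = 0, so (s, t) = (-13/31, -10/31).
The Hessian has P_{ss} = 4, P_{tt} = 8, P_{st} = 1, giving D = 31 > 0 with P_{ss} > 0, so the point is a local minimum.
D = (4)·(8) − (1)^2 = 31.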